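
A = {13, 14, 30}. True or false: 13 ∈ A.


A = {13, 14, 30}
Checking if 13 is in A
13 is in A → True

13 ∈ A


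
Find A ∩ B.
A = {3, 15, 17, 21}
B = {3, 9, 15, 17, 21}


A ∩ B = elements in both A and B
A = {3, 15, 17, 21}
B = {3, 9, 15, 17, 21}
A ∩ B = {3, 15, 17, 21}

A ∩ B = {3, 15, 17, 21}


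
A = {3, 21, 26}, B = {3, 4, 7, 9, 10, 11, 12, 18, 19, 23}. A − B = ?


A \ B = elements in A but not in B
A = {3, 21, 26}
B = {3, 4, 7, 9, 10, 11, 12, 18, 19, 23}
Remove from A any elements in B
A \ B = {21, 26}

A \ B = {21, 26}


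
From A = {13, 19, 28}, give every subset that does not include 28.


A subset of A that omits 28 is a subset of A \ {28}, so there are 2^(n-1) = 2^2 = 4 of them.
Subsets excluding 28: ∅, {13}, {19}, {13, 19}

Subsets excluding 28 (4 total): ∅, {13}, {19}, {13, 19}


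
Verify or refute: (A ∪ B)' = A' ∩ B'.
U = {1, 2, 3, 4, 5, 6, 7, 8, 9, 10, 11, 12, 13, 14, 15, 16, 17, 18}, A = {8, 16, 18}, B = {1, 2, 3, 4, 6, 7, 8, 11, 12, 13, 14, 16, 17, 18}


LHS: A ∪ B = {1, 2, 3, 4, 6, 7, 8, 11, 12, 13, 14, 16, 17, 18}
(A ∪ B)' = U \ (A ∪ B) = {5, 9, 10, 15}
A' = {1, 2, 3, 4, 5, 6, 7, 9, 10, 11, 12, 13, 14, 15, 17}, B' = {5, 9, 10, 15}
Claimed RHS: A' ∩ B' = {5, 9, 10, 15}
Identity is VALID: LHS = RHS = {5, 9, 10, 15} ✓

Identity is valid. (A ∪ B)' = A' ∩ B' = {5, 9, 10, 15}


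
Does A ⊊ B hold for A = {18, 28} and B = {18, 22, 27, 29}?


A ⊂ B requires: A ⊆ B AND A ≠ B.
A ⊆ B? No
A ⊄ B, so A is not a proper subset.

No, A is not a proper subset of B


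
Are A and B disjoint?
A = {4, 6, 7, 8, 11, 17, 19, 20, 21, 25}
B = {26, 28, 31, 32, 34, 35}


Disjoint means A ∩ B = ∅.
A ∩ B = ∅
A ∩ B = ∅, so A and B are disjoint.

Yes, A and B are disjoint


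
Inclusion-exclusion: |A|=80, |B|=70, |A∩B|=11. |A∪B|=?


|A ∪ B| = |A| + |B| - |A ∩ B|
= 80 + 70 - 11
= 139

|A ∪ B| = 139


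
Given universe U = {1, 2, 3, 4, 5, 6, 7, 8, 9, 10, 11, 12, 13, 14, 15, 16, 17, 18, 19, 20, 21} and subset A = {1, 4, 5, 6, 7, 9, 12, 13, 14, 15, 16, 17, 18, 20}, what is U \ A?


Aᶜ = U \ A = elements in U but not in A
U = {1, 2, 3, 4, 5, 6, 7, 8, 9, 10, 11, 12, 13, 14, 15, 16, 17, 18, 19, 20, 21}
A = {1, 4, 5, 6, 7, 9, 12, 13, 14, 15, 16, 17, 18, 20}
Aᶜ = {2, 3, 8, 10, 11, 19, 21}

Aᶜ = {2, 3, 8, 10, 11, 19, 21}


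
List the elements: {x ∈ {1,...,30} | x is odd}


Checking each candidate:
Condition: odd numbers in {1,...,30}
Result = {1, 3, 5, 7, 9, 11, 13, 15, 17, 19, 21, 23, 25, 27, 29}

{1, 3, 5, 7, 9, 11, 13, 15, 17, 19, 21, 23, 25, 27, 29}


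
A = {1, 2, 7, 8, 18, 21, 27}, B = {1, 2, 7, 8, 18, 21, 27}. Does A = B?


Two sets are equal iff they have exactly the same elements.
A = {1, 2, 7, 8, 18, 21, 27}
B = {1, 2, 7, 8, 18, 21, 27}
Same elements → A = B

Yes, A = B


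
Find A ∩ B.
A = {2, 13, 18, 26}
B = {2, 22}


A ∩ B = elements in both A and B
A = {2, 13, 18, 26}
B = {2, 22}
A ∩ B = {2}

A ∩ B = {2}


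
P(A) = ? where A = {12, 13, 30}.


|A| = 3, so |P(A)| = 2^3 = 8
Enumerate subsets by cardinality (0 to 3):
∅, {12}, {13}, {30}, {12, 13}, {12, 30}, {13, 30}, {12, 13, 30}

P(A) has 8 subsets: ∅, {12}, {13}, {30}, {12, 13}, {12, 30}, {13, 30}, {12, 13, 30}


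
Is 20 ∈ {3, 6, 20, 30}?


A = {3, 6, 20, 30}
Checking if 20 is in A
20 is in A → True

20 ∈ A


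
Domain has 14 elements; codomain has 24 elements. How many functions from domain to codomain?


Each of |A| = 14 inputs maps to any of |B| = 24 outputs.
# functions = |B|^|A| = 24^14
= 21035720123168587776

Number of functions = 21035720123168587776


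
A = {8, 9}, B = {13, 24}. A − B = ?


A \ B = elements in A but not in B
A = {8, 9}
B = {13, 24}
Remove from A any elements in B
A \ B = {8, 9}

A \ B = {8, 9}


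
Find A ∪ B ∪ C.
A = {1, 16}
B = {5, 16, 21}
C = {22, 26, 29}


A ∪ B = {1, 5, 16, 21}
(A ∪ B) ∪ C = {1, 5, 16, 21, 22, 26, 29}

A ∪ B ∪ C = {1, 5, 16, 21, 22, 26, 29}


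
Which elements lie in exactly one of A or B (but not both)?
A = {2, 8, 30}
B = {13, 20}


A △ B = (A \ B) ∪ (B \ A) = elements in exactly one of A or B
A \ B = {2, 8, 30}
B \ A = {13, 20}
A △ B = {2, 8, 13, 20, 30}

A △ B = {2, 8, 13, 20, 30}


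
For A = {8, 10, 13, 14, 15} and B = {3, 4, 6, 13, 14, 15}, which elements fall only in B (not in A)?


A = {8, 10, 13, 14, 15}
B = {3, 4, 6, 13, 14, 15}
Region: only in B (not in A)
Elements: {3, 4, 6}

Elements only in B (not in A): {3, 4, 6}


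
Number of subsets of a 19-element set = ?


Number of subsets = 2^n
= 2^19
= 524288

|P(A)| = 524288


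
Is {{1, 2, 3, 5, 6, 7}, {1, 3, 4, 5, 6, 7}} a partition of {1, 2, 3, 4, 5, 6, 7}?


A partition requires: (1) non-empty parts, (2) pairwise disjoint, (3) union = U
Parts: {1, 2, 3, 5, 6, 7}, {1, 3, 4, 5, 6, 7}
Union of parts: {1, 2, 3, 4, 5, 6, 7}
U = {1, 2, 3, 4, 5, 6, 7}
All non-empty? True
Pairwise disjoint? False
Covers U? True

No, not a valid partition


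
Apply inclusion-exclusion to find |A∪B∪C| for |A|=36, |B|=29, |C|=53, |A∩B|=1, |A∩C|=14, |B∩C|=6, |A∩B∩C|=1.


|A∪B∪C| = |A|+|B|+|C| - |A∩B|-|A∩C|-|B∩C| + |A∩B∩C|
= 36+29+53 - 1-14-6 + 1
= 118 - 21 + 1
= 98

|A ∪ B ∪ C| = 98


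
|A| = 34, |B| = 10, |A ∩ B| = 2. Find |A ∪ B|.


|A ∪ B| = |A| + |B| - |A ∩ B|
= 34 + 10 - 2
= 42

|A ∪ B| = 42


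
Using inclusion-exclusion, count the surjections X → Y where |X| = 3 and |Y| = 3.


n = |X| = 3, k = |Y| = 3. Surjections via inclusion-exclusion:
S(n,k) = Σ(-1)^i × C(k,i) × (k-i)^n, i=0 to k
i=0: (-1)^0×C(3,0)×3^3 = 27
i=1: (-1)^1×C(3,1)×2^3 = -24
i=2: (-1)^2×C(3,2)×1^3 = 3
i=3: (-1)^3×C(3,3)×0^3 = 0
Total = 6

Number of surjections = 6


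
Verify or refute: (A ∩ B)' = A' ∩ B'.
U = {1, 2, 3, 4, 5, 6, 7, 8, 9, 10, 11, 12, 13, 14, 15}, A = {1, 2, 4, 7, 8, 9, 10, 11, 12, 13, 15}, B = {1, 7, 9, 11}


LHS: A ∩ B = {1, 7, 9, 11}
(A ∩ B)' = U \ (A ∩ B) = {2, 3, 4, 5, 6, 8, 10, 12, 13, 14, 15}
A' = {3, 5, 6, 14}, B' = {2, 3, 4, 5, 6, 8, 10, 12, 13, 14, 15}
Claimed RHS: A' ∩ B' = {3, 5, 6, 14}
Identity is INVALID: LHS = {2, 3, 4, 5, 6, 8, 10, 12, 13, 14, 15} but the RHS claimed here equals {3, 5, 6, 14}. The correct form is (A ∩ B)' = A' ∪ B'.

Identity is invalid: (A ∩ B)' = {2, 3, 4, 5, 6, 8, 10, 12, 13, 14, 15} but A' ∩ B' = {3, 5, 6, 14}. The correct De Morgan law is (A ∩ B)' = A' ∪ B'.


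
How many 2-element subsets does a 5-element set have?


C(n,k) = n! / (k!(n-k)!)
C(5,2) = 5! / (2!3!)
= 10

C(5,2) = 10


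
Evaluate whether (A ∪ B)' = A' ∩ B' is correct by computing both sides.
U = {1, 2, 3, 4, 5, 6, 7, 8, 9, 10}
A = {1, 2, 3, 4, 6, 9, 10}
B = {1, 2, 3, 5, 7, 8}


LHS: A ∪ B = {1, 2, 3, 4, 5, 6, 7, 8, 9, 10}
(A ∪ B)' = U \ (A ∪ B) = ∅
A' = {5, 7, 8}, B' = {4, 6, 9, 10}
Claimed RHS: A' ∩ B' = ∅
Identity is VALID: LHS = RHS = ∅ ✓

Identity is valid. (A ∪ B)' = A' ∩ B' = ∅


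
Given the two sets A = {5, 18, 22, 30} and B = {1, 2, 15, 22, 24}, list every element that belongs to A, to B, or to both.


A ∪ B = all elements in A or B (or both)
A = {5, 18, 22, 30}
B = {1, 2, 15, 22, 24}
A ∪ B = {1, 2, 5, 15, 18, 22, 24, 30}

A ∪ B = {1, 2, 5, 15, 18, 22, 24, 30}


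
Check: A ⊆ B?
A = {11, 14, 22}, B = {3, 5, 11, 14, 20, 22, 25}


A ⊆ B means every element of A is in B.
All elements of A are in B.
So A ⊆ B.

Yes, A ⊆ B


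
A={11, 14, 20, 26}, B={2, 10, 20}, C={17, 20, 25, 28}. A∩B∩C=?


A ∩ B = {20}
(A ∩ B) ∩ C = {20}

A ∩ B ∩ C = {20}


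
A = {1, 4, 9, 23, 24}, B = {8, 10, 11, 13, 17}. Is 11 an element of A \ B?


A = {1, 4, 9, 23, 24}, B = {8, 10, 11, 13, 17}
A \ B = elements in A but not in B
A \ B = {1, 4, 9, 23, 24}
Checking if 11 ∈ A \ B
11 is not in A \ B → False

11 ∉ A \ B


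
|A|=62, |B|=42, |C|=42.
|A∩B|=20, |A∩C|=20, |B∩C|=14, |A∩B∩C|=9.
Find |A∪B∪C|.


|A∪B∪C| = |A|+|B|+|C| - |A∩B|-|A∩C|-|B∩C| + |A∩B∩C|
= 62+42+42 - 20-20-14 + 9
= 146 - 54 + 9
= 101

|A ∪ B ∪ C| = 101


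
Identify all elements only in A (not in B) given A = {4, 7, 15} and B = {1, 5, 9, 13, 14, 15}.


A = {4, 7, 15}
B = {1, 5, 9, 13, 14, 15}
Region: only in A (not in B)
Elements: {4, 7}

Elements only in A (not in B): {4, 7}


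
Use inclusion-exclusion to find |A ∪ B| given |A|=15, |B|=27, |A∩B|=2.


|A ∪ B| = |A| + |B| - |A ∩ B|
= 15 + 27 - 2
= 40

|A ∪ B| = 40


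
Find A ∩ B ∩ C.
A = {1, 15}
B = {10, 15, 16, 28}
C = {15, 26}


A ∩ B = {15}
(A ∩ B) ∩ C = {15}

A ∩ B ∩ C = {15}


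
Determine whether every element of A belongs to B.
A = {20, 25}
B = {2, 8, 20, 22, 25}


A ⊆ B means every element of A is in B.
All elements of A are in B.
So A ⊆ B.

Yes, A ⊆ B


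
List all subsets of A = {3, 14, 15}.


|A| = 3, so |P(A)| = 2^3 = 8
Enumerate subsets by cardinality (0 to 3):
∅, {3}, {14}, {15}, {3, 14}, {3, 15}, {14, 15}, {3, 14, 15}

P(A) has 8 subsets: ∅, {3}, {14}, {15}, {3, 14}, {3, 15}, {14, 15}, {3, 14, 15}


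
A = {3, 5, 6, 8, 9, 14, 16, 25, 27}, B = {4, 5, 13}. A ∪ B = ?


A ∪ B = all elements in A or B (or both)
A = {3, 5, 6, 8, 9, 14, 16, 25, 27}
B = {4, 5, 13}
A ∪ B = {3, 4, 5, 6, 8, 9, 13, 14, 16, 25, 27}

A ∪ B = {3, 4, 5, 6, 8, 9, 13, 14, 16, 25, 27}


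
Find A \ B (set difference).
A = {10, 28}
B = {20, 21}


A \ B = elements in A but not in B
A = {10, 28}
B = {20, 21}
Remove from A any elements in B
A \ B = {10, 28}

A \ B = {10, 28}


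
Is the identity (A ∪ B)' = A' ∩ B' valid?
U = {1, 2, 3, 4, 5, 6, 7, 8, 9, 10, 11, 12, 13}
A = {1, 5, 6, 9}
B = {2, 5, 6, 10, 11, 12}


LHS: A ∪ B = {1, 2, 5, 6, 9, 10, 11, 12}
(A ∪ B)' = U \ (A ∪ B) = {3, 4, 7, 8, 13}
A' = {2, 3, 4, 7, 8, 10, 11, 12, 13}, B' = {1, 3, 4, 7, 8, 9, 13}
Claimed RHS: A' ∩ B' = {3, 4, 7, 8, 13}
Identity is VALID: LHS = RHS = {3, 4, 7, 8, 13} ✓

Identity is valid. (A ∪ B)' = A' ∩ B' = {3, 4, 7, 8, 13}


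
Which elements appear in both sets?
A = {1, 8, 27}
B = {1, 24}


A ∩ B = elements in both A and B
A = {1, 8, 27}
B = {1, 24}
A ∩ B = {1}

A ∩ B = {1}


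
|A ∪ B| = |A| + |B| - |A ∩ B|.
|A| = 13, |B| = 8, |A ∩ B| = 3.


|A ∪ B| = |A| + |B| - |A ∩ B|
= 13 + 8 - 3
= 18

|A ∪ B| = 18


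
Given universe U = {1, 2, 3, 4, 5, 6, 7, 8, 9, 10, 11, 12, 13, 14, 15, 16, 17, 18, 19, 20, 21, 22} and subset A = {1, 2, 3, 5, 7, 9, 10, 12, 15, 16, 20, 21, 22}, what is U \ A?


Aᶜ = U \ A = elements in U but not in A
U = {1, 2, 3, 4, 5, 6, 7, 8, 9, 10, 11, 12, 13, 14, 15, 16, 17, 18, 19, 20, 21, 22}
A = {1, 2, 3, 5, 7, 9, 10, 12, 15, 16, 20, 21, 22}
Aᶜ = {4, 6, 8, 11, 13, 14, 17, 18, 19}

Aᶜ = {4, 6, 8, 11, 13, 14, 17, 18, 19}


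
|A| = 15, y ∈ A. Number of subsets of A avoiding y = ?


Subsets of A avoiding y are subsets of A \ {y}, which has 14 elements.
Count = 2^(n-1) = 2^14
= 16384

Number of subsets avoiding y = 16384


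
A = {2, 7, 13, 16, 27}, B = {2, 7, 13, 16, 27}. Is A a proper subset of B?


A ⊂ B requires: A ⊆ B AND A ≠ B.
A ⊆ B? Yes
A = B? Yes
A = B, so A is not a PROPER subset.

No, A is not a proper subset of B


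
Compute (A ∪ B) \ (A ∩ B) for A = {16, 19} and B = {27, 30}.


A △ B = (A \ B) ∪ (B \ A) = elements in exactly one of A or B
A \ B = {16, 19}
B \ A = {27, 30}
A △ B = {16, 19, 27, 30}

A △ B = {16, 19, 27, 30}


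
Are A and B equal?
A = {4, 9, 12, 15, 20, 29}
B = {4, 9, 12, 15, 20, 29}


Two sets are equal iff they have exactly the same elements.
A = {4, 9, 12, 15, 20, 29}
B = {4, 9, 12, 15, 20, 29}
Same elements → A = B

Yes, A = B


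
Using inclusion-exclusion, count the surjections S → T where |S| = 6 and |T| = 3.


n = |S| = 6, k = |T| = 3. Surjections via inclusion-exclusion:
S(n,k) = Σ(-1)^i × C(k,i) × (k-i)^n, i=0 to k
i=0: (-1)^0×C(3,0)×3^6 = 729
i=1: (-1)^1×C(3,1)×2^6 = -192
i=2: (-1)^2×C(3,2)×1^6 = 3
i=3: (-1)^3×C(3,3)×0^6 = 0
Total = 540

Number of surjections = 540


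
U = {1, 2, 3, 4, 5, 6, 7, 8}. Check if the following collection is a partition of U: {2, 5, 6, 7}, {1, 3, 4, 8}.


A partition requires: (1) non-empty parts, (2) pairwise disjoint, (3) union = U
Parts: {2, 5, 6, 7}, {1, 3, 4, 8}
Union of parts: {1, 2, 3, 4, 5, 6, 7, 8}
U = {1, 2, 3, 4, 5, 6, 7, 8}
All non-empty? True
Pairwise disjoint? True
Covers U? True

Yes, valid partition


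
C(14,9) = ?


C(n,k) = n! / (k!(n-k)!)
C(14,9) = 14! / (9!5!)
= 2002

C(14,9) = 2002


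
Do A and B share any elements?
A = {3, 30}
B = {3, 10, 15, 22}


Disjoint means A ∩ B = ∅.
A ∩ B = {3}
A ∩ B ≠ ∅, so A and B are NOT disjoint.

Yes — A and B share the element(s) of A ∩ B = {3}, so they are not disjoint


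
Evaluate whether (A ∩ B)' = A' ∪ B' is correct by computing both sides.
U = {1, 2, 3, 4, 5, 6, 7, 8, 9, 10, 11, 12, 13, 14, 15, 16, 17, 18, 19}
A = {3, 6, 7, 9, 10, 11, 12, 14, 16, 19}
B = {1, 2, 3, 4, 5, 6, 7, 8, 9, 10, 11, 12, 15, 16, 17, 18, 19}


LHS: A ∩ B = {3, 6, 7, 9, 10, 11, 12, 16, 19}
(A ∩ B)' = U \ (A ∩ B) = {1, 2, 4, 5, 8, 13, 14, 15, 17, 18}
A' = {1, 2, 4, 5, 8, 13, 15, 17, 18}, B' = {13, 14}
Claimed RHS: A' ∪ B' = {1, 2, 4, 5, 8, 13, 14, 15, 17, 18}
Identity is VALID: LHS = RHS = {1, 2, 4, 5, 8, 13, 14, 15, 17, 18} ✓

Identity is valid. (A ∩ B)' = A' ∪ B' = {1, 2, 4, 5, 8, 13, 14, 15, 17, 18}


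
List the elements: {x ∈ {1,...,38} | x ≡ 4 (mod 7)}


Checking each candidate:
Condition: x in {1,...,38} with x ≡ 4 (mod 7)
Result = {4, 11, 18, 25, 32}

{4, 11, 18, 25, 32}


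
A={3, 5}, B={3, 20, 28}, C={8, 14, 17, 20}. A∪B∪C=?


A ∪ B = {3, 5, 20, 28}
(A ∪ B) ∪ C = {3, 5, 8, 14, 17, 20, 28}

A ∪ B ∪ C = {3, 5, 8, 14, 17, 20, 28}


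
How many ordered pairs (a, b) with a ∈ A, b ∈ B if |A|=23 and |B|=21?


|A × B| = |A| × |B|
= 23 × 21
= 483

|A × B| = 483


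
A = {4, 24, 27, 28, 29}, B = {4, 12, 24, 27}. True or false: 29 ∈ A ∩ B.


A = {4, 24, 27, 28, 29}, B = {4, 12, 24, 27}
A ∩ B = elements in both A and B
A ∩ B = {4, 24, 27}
Checking if 29 ∈ A ∩ B
29 is not in A ∩ B → False

29 ∉ A ∩ B


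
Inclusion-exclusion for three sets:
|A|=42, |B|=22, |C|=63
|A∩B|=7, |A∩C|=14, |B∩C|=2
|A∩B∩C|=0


|A∪B∪C| = |A|+|B|+|C| - |A∩B|-|A∩C|-|B∩C| + |A∩B∩C|
= 42+22+63 - 7-14-2 + 0
= 127 - 23 + 0
= 104

|A ∪ B ∪ C| = 104


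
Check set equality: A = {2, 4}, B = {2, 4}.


Two sets are equal iff they have exactly the same elements.
A = {2, 4}
B = {2, 4}
Same elements → A = B

Yes, A = B


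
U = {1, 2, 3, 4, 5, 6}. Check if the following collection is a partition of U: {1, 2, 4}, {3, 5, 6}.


A partition requires: (1) non-empty parts, (2) pairwise disjoint, (3) union = U
Parts: {1, 2, 4}, {3, 5, 6}
Union of parts: {1, 2, 3, 4, 5, 6}
U = {1, 2, 3, 4, 5, 6}
All non-empty? True
Pairwise disjoint? True
Covers U? True

Yes, valid partition


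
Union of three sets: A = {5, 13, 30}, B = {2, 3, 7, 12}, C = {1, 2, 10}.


A ∪ B = {2, 3, 5, 7, 12, 13, 30}
(A ∪ B) ∪ C = {1, 2, 3, 5, 7, 10, 12, 13, 30}

A ∪ B ∪ C = {1, 2, 3, 5, 7, 10, 12, 13, 30}


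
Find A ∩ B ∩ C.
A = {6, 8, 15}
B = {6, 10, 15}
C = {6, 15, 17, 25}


A ∩ B = {6, 15}
(A ∩ B) ∩ C = {6, 15}

A ∩ B ∩ C = {6, 15}


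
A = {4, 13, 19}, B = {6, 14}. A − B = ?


A \ B = elements in A but not in B
A = {4, 13, 19}
B = {6, 14}
Remove from A any elements in B
A \ B = {4, 13, 19}

A \ B = {4, 13, 19}


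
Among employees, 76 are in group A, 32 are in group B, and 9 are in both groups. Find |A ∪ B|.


|A ∪ B| = |A| + |B| - |A ∩ B|
= 76 + 32 - 9
= 99

|A ∪ B| = 99


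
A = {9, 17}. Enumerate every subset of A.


|A| = 2, so |P(A)| = 2^2 = 4
Enumerate subsets by cardinality (0 to 2):
∅, {9}, {17}, {9, 17}

P(A) has 4 subsets: ∅, {9}, {17}, {9, 17}


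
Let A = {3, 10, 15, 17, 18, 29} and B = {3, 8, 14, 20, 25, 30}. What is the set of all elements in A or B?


A ∪ B = all elements in A or B (or both)
A = {3, 10, 15, 17, 18, 29}
B = {3, 8, 14, 20, 25, 30}
A ∪ B = {3, 8, 10, 14, 15, 17, 18, 20, 25, 29, 30}

A ∪ B = {3, 8, 10, 14, 15, 17, 18, 20, 25, 29, 30}


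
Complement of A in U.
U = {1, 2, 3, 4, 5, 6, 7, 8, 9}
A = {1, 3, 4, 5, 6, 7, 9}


Aᶜ = U \ A = elements in U but not in A
U = {1, 2, 3, 4, 5, 6, 7, 8, 9}
A = {1, 3, 4, 5, 6, 7, 9}
Aᶜ = {2, 8}

Aᶜ = {2, 8}


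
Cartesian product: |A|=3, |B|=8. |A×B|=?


|A × B| = |A| × |B|
= 3 × 8
= 24

|A × B| = 24


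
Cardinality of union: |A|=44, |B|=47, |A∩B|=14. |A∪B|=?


|A ∪ B| = |A| + |B| - |A ∩ B|
= 44 + 47 - 14
= 77

|A ∪ B| = 77


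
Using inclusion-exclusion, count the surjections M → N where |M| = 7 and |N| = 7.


n = |M| = 7, k = |N| = 7. Surjections via inclusion-exclusion:
S(n,k) = Σ(-1)^i × C(k,i) × (k-i)^n, i=0 to k
i=0: (-1)^0×C(7,0)×7^7 = 823543
i=1: (-1)^1×C(7,1)×6^7 = -1959552
i=2: (-1)^2×C(7,2)×5^7 = 1640625
i=3: (-1)^3×C(7,3)×4^7 = -573440
i=4: (-1)^4×C(7,4)×3^7 = 76545
i=5: (-1)^5×C(7,5)×2^7 = -2688
i=6: (-1)^6×C(7,6)×1^7 = 7
i=7: (-1)^7×C(7,7)×0^7 = 0
Total = 5040

Number of surjections = 5040


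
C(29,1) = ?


C(n,k) = n! / (k!(n-k)!)
C(29,1) = 29! / (1!28!)
= 29

C(29,1) = 29


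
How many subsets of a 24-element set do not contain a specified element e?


Subsets of A avoiding e are subsets of A \ {e}, which has 23 elements.
Count = 2^(n-1) = 2^23
= 8388608

Number of subsets avoiding e = 8388608


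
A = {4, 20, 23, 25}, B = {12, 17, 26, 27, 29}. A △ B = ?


A △ B = (A \ B) ∪ (B \ A) = elements in exactly one of A or B
A \ B = {4, 20, 23, 25}
B \ A = {12, 17, 26, 27, 29}
A △ B = {4, 12, 17, 20, 23, 25, 26, 27, 29}

A △ B = {4, 12, 17, 20, 23, 25, 26, 27, 29}


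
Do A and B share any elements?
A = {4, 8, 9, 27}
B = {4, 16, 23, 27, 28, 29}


Disjoint means A ∩ B = ∅.
A ∩ B = {4, 27}
A ∩ B ≠ ∅, so A and B are NOT disjoint.

Yes — A and B share the element(s) of A ∩ B = {4, 27}, so they are not disjoint


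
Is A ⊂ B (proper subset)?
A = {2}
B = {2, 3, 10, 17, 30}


A ⊂ B requires: A ⊆ B AND A ≠ B.
A ⊆ B? Yes
A = B? No
A ⊂ B: Yes (A is a proper subset of B)

Yes, A ⊂ B


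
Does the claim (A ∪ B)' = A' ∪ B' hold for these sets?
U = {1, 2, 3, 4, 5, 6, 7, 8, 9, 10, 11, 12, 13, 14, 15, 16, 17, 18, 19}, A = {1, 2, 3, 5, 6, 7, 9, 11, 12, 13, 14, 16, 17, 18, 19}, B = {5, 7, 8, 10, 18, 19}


LHS: A ∪ B = {1, 2, 3, 5, 6, 7, 8, 9, 10, 11, 12, 13, 14, 16, 17, 18, 19}
(A ∪ B)' = U \ (A ∪ B) = {4, 15}
A' = {4, 8, 10, 15}, B' = {1, 2, 3, 4, 6, 9, 11, 12, 13, 14, 15, 16, 17}
Claimed RHS: A' ∪ B' = {1, 2, 3, 4, 6, 8, 9, 10, 11, 12, 13, 14, 15, 16, 17}
Identity is INVALID: LHS = {4, 15} but the RHS claimed here equals {1, 2, 3, 4, 6, 8, 9, 10, 11, 12, 13, 14, 15, 16, 17}. The correct form is (A ∪ B)' = A' ∩ B'.

Identity is invalid: (A ∪ B)' = {4, 15} but A' ∪ B' = {1, 2, 3, 4, 6, 8, 9, 10, 11, 12, 13, 14, 15, 16, 17}. The correct De Morgan law is (A ∪ B)' = A' ∩ B'.


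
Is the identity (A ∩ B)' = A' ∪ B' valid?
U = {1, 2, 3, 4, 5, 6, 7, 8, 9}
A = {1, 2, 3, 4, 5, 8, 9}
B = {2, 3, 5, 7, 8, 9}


LHS: A ∩ B = {2, 3, 5, 8, 9}
(A ∩ B)' = U \ (A ∩ B) = {1, 4, 6, 7}
A' = {6, 7}, B' = {1, 4, 6}
Claimed RHS: A' ∪ B' = {1, 4, 6, 7}
Identity is VALID: LHS = RHS = {1, 4, 6, 7} ✓

Identity is valid. (A ∩ B)' = A' ∪ B' = {1, 4, 6, 7}


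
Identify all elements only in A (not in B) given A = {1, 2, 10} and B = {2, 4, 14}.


A = {1, 2, 10}
B = {2, 4, 14}
Region: only in A (not in B)
Elements: {1, 10}

Elements only in A (not in B): {1, 10}


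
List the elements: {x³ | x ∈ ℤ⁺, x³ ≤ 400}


Checking each candidate:
Condition: positive perfect cubes ≤ 400
Result = {1, 8, 27, 64, 125, 216, 343}

{1, 8, 27, 64, 125, 216, 343}


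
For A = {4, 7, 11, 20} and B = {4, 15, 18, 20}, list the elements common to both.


A ∩ B = elements in both A and B
A = {4, 7, 11, 20}
B = {4, 15, 18, 20}
A ∩ B = {4, 20}

A ∩ B = {4, 20}


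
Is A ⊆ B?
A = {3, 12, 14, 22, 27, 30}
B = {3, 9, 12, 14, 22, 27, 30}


A ⊆ B means every element of A is in B.
All elements of A are in B.
So A ⊆ B.

Yes, A ⊆ B


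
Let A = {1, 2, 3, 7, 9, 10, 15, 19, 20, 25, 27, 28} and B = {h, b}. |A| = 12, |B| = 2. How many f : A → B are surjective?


n = |A| = 12, k = |B| = 2. Surjections via inclusion-exclusion:
S(n,k) = Σ(-1)^i × C(k,i) × (k-i)^n, i=0 to k
i=0: (-1)^0×C(2,0)×2^12 = 4096
i=1: (-1)^1×C(2,1)×1^12 = -2
i=2: (-1)^2×C(2,2)×0^12 = 0
Total = 4094

Number of surjections = 4094


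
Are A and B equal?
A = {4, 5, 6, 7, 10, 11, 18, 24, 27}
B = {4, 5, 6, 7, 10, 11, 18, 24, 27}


Two sets are equal iff they have exactly the same elements.
A = {4, 5, 6, 7, 10, 11, 18, 24, 27}
B = {4, 5, 6, 7, 10, 11, 18, 24, 27}
Same elements → A = B

Yes, A = B


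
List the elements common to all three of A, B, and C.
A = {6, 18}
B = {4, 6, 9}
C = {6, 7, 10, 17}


A ∩ B = {6}
(A ∩ B) ∩ C = {6}

A ∩ B ∩ C = {6}


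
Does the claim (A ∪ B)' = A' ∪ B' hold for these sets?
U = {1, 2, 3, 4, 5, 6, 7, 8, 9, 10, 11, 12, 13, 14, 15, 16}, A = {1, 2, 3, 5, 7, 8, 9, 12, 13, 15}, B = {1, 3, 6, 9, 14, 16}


LHS: A ∪ B = {1, 2, 3, 5, 6, 7, 8, 9, 12, 13, 14, 15, 16}
(A ∪ B)' = U \ (A ∪ B) = {4, 10, 11}
A' = {4, 6, 10, 11, 14, 16}, B' = {2, 4, 5, 7, 8, 10, 11, 12, 13, 15}
Claimed RHS: A' ∪ B' = {2, 4, 5, 6, 7, 8, 10, 11, 12, 13, 14, 15, 16}
Identity is INVALID: LHS = {4, 10, 11} but the RHS claimed here equals {2, 4, 5, 6, 7, 8, 10, 11, 12, 13, 14, 15, 16}. The correct form is (A ∪ B)' = A' ∩ B'.

Identity is invalid: (A ∪ B)' = {4, 10, 11} but A' ∪ B' = {2, 4, 5, 6, 7, 8, 10, 11, 12, 13, 14, 15, 16}. The correct De Morgan law is (A ∪ B)' = A' ∩ B'.


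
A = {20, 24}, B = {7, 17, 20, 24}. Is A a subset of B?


A ⊆ B means every element of A is in B.
All elements of A are in B.
So A ⊆ B.

Yes, A ⊆ B


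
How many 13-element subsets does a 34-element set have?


C(n,k) = n! / (k!(n-k)!)
C(34,13) = 34! / (13!21!)
= 927983760

C(34,13) = 927983760


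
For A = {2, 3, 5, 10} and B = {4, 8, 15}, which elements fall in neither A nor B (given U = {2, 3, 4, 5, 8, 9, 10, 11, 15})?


A = {2, 3, 5, 10}
B = {4, 8, 15}
Region: in neither A nor B (given U = {2, 3, 4, 5, 8, 9, 10, 11, 15})
Elements: {9, 11}

Elements in neither A nor B (given U = {2, 3, 4, 5, 8, 9, 10, 11, 15}): {9, 11}


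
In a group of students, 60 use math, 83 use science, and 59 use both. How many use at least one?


|A ∪ B| = |A| + |B| - |A ∩ B|
= 60 + 83 - 59
= 84

|A ∪ B| = 84


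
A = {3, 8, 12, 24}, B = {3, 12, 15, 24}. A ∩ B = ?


A ∩ B = elements in both A and B
A = {3, 8, 12, 24}
B = {3, 12, 15, 24}
A ∩ B = {3, 12, 24}

A ∩ B = {3, 12, 24}


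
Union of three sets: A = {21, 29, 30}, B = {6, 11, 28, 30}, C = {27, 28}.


A ∪ B = {6, 11, 21, 28, 29, 30}
(A ∪ B) ∪ C = {6, 11, 21, 27, 28, 29, 30}

A ∪ B ∪ C = {6, 11, 21, 27, 28, 29, 30}


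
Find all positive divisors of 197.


Checking each candidate:
Condition: positive divisors of 197
Result = {1, 197}

{1, 197}


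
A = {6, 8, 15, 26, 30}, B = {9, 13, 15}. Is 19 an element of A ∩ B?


A = {6, 8, 15, 26, 30}, B = {9, 13, 15}
A ∩ B = elements in both A and B
A ∩ B = {15}
Checking if 19 ∈ A ∩ B
19 is not in A ∩ B → False

19 ∉ A ∩ B


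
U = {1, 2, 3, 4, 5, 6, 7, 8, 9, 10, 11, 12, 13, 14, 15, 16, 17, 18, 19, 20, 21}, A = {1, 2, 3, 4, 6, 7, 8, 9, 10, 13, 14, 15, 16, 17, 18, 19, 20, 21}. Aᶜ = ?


Aᶜ = U \ A = elements in U but not in A
U = {1, 2, 3, 4, 5, 6, 7, 8, 9, 10, 11, 12, 13, 14, 15, 16, 17, 18, 19, 20, 21}
A = {1, 2, 3, 4, 6, 7, 8, 9, 10, 13, 14, 15, 16, 17, 18, 19, 20, 21}
Aᶜ = {5, 11, 12}

Aᶜ = {5, 11, 12}


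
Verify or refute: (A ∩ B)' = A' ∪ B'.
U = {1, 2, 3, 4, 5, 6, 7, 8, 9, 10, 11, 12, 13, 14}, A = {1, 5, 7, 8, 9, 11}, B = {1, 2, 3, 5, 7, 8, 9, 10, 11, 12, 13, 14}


LHS: A ∩ B = {1, 5, 7, 8, 9, 11}
(A ∩ B)' = U \ (A ∩ B) = {2, 3, 4, 6, 10, 12, 13, 14}
A' = {2, 3, 4, 6, 10, 12, 13, 14}, B' = {4, 6}
Claimed RHS: A' ∪ B' = {2, 3, 4, 6, 10, 12, 13, 14}
Identity is VALID: LHS = RHS = {2, 3, 4, 6, 10, 12, 13, 14} ✓

Identity is valid. (A ∩ B)' = A' ∪ B' = {2, 3, 4, 6, 10, 12, 13, 14}


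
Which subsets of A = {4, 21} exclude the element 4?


A subset of A that omits 4 is a subset of A \ {4}, so there are 2^(n-1) = 2^1 = 2 of them.
Subsets excluding 4: ∅, {21}

Subsets excluding 4 (2 total): ∅, {21}


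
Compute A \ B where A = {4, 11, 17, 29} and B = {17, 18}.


A \ B = elements in A but not in B
A = {4, 11, 17, 29}
B = {17, 18}
Remove from A any elements in B
A \ B = {4, 11, 29}

A \ B = {4, 11, 29}


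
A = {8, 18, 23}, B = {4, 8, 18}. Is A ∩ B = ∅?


Disjoint means A ∩ B = ∅.
A ∩ B = {8, 18}
A ∩ B ≠ ∅, so A and B are NOT disjoint.

No, A and B are not disjoint (A ∩ B = {8, 18})


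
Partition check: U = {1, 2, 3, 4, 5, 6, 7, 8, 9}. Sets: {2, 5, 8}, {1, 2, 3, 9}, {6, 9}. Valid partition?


A partition requires: (1) non-empty parts, (2) pairwise disjoint, (3) union = U
Parts: {2, 5, 8}, {1, 2, 3, 9}, {6, 9}
Union of parts: {1, 2, 3, 5, 6, 8, 9}
U = {1, 2, 3, 4, 5, 6, 7, 8, 9}
All non-empty? True
Pairwise disjoint? False
Covers U? False

No, not a valid partition


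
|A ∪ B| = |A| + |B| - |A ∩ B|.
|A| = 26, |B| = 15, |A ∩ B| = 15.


|A ∪ B| = |A| + |B| - |A ∩ B|
= 26 + 15 - 15
= 26

|A ∪ B| = 26


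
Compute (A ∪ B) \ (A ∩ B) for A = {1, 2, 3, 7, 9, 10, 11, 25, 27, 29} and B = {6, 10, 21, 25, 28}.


A △ B = (A \ B) ∪ (B \ A) = elements in exactly one of A or B
A \ B = {1, 2, 3, 7, 9, 11, 27, 29}
B \ A = {6, 21, 28}
A △ B = {1, 2, 3, 6, 7, 9, 11, 21, 27, 28, 29}

A △ B = {1, 2, 3, 6, 7, 9, 11, 21, 27, 28, 29}


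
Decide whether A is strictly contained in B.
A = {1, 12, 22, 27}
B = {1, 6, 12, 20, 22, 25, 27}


A ⊂ B requires: A ⊆ B AND A ≠ B.
A ⊆ B? Yes
A = B? No
A ⊂ B: Yes (A is a proper subset of B)

Yes, A ⊂ B


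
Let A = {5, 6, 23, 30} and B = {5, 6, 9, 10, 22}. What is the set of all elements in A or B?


A ∪ B = all elements in A or B (or both)
A = {5, 6, 23, 30}
B = {5, 6, 9, 10, 22}
A ∪ B = {5, 6, 9, 10, 22, 23, 30}

A ∪ B = {5, 6, 9, 10, 22, 23, 30}


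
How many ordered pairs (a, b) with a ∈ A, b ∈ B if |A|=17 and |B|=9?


|A × B| = |A| × |B|
= 17 × 9
= 153

|A × B| = 153


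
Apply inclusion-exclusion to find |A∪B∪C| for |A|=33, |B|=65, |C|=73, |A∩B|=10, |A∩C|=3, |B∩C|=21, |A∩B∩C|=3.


|A∪B∪C| = |A|+|B|+|C| - |A∩B|-|A∩C|-|B∩C| + |A∩B∩C|
= 33+65+73 - 10-3-21 + 3
= 171 - 34 + 3
= 140

|A ∪ B ∪ C| = 140


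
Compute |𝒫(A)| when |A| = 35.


Number of subsets = 2^n
= 2^35
= 34359738368

|P(A)| = 34359738368


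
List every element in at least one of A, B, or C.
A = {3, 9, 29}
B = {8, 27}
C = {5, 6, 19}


A ∪ B = {3, 8, 9, 27, 29}
(A ∪ B) ∪ C = {3, 5, 6, 8, 9, 19, 27, 29}

A ∪ B ∪ C = {3, 5, 6, 8, 9, 19, 27, 29}


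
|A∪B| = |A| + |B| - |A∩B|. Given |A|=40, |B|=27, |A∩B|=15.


|A ∪ B| = |A| + |B| - |A ∩ B|
= 40 + 27 - 15
= 52

|A ∪ B| = 52


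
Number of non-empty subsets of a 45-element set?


Total subsets = 2^n = 2^45 = 35184372088832
Non-empty subsets exclude the empty set: 2^n - 1
= 35184372088832 - 1
= 35184372088831

Number of non-empty subsets = 35184372088831


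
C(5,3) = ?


C(n,k) = n! / (k!(n-k)!)
C(5,3) = 5! / (3!2!)
= 10

C(5,3) = 10


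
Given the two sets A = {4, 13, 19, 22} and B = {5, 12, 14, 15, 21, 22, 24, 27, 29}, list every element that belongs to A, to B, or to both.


A ∪ B = all elements in A or B (or both)
A = {4, 13, 19, 22}
B = {5, 12, 14, 15, 21, 22, 24, 27, 29}
A ∪ B = {4, 5, 12, 13, 14, 15, 19, 21, 22, 24, 27, 29}

A ∪ B = {4, 5, 12, 13, 14, 15, 19, 21, 22, 24, 27, 29}


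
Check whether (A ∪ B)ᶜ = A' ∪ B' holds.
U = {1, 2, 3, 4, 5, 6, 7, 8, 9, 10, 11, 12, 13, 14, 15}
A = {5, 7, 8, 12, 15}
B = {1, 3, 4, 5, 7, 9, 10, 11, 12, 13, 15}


LHS: A ∪ B = {1, 3, 4, 5, 7, 8, 9, 10, 11, 12, 13, 15}
(A ∪ B)' = U \ (A ∪ B) = {2, 6, 14}
A' = {1, 2, 3, 4, 6, 9, 10, 11, 13, 14}, B' = {2, 6, 8, 14}
Claimed RHS: A' ∪ B' = {1, 2, 3, 4, 6, 8, 9, 10, 11, 13, 14}
Identity is INVALID: LHS = {2, 6, 14} but the RHS claimed here equals {1, 2, 3, 4, 6, 8, 9, 10, 11, 13, 14}. The correct form is (A ∪ B)' = A' ∩ B'.

Identity is invalid: (A ∪ B)' = {2, 6, 14} but A' ∪ B' = {1, 2, 3, 4, 6, 8, 9, 10, 11, 13, 14}. The correct De Morgan law is (A ∪ B)' = A' ∩ B'.


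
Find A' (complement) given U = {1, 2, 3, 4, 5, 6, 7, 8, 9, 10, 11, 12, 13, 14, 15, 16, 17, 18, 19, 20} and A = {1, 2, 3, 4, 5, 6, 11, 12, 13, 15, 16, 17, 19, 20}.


Aᶜ = U \ A = elements in U but not in A
U = {1, 2, 3, 4, 5, 6, 7, 8, 9, 10, 11, 12, 13, 14, 15, 16, 17, 18, 19, 20}
A = {1, 2, 3, 4, 5, 6, 11, 12, 13, 15, 16, 17, 19, 20}
Aᶜ = {7, 8, 9, 10, 14, 18}

Aᶜ = {7, 8, 9, 10, 14, 18}


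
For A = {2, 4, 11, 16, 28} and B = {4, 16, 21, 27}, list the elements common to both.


A ∩ B = elements in both A and B
A = {2, 4, 11, 16, 28}
B = {4, 16, 21, 27}
A ∩ B = {4, 16}

A ∩ B = {4, 16}


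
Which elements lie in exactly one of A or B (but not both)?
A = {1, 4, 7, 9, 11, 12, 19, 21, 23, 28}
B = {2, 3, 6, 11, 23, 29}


A △ B = (A \ B) ∪ (B \ A) = elements in exactly one of A or B
A \ B = {1, 4, 7, 9, 12, 19, 21, 28}
B \ A = {2, 3, 6, 29}
A △ B = {1, 2, 3, 4, 6, 7, 9, 12, 19, 21, 28, 29}

A △ B = {1, 2, 3, 4, 6, 7, 9, 12, 19, 21, 28, 29}


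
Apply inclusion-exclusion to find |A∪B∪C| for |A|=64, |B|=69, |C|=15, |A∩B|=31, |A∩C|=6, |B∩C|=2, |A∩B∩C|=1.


|A∪B∪C| = |A|+|B|+|C| - |A∩B|-|A∩C|-|B∩C| + |A∩B∩C|
= 64+69+15 - 31-6-2 + 1
= 148 - 39 + 1
= 110

|A ∪ B ∪ C| = 110


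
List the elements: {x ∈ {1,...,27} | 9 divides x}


Checking each candidate:
Condition: multiples of 9 in {1,...,27}
Result = {9, 18, 27}

{9, 18, 27}


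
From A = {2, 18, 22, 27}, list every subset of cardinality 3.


|A| = 4, so A has C(4,3) = 4 subsets of size 3.
Enumerate by choosing 3 elements from A at a time:
{2, 18, 22}, {2, 18, 27}, {2, 22, 27}, {18, 22, 27}

3-element subsets (4 total): {2, 18, 22}, {2, 18, 27}, {2, 22, 27}, {18, 22, 27}


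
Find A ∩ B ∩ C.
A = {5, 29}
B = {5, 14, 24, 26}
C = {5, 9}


A ∩ B = {5}
(A ∩ B) ∩ C = {5}

A ∩ B ∩ C = {5}


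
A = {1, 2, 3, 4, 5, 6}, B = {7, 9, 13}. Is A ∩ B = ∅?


Disjoint means A ∩ B = ∅.
A ∩ B = ∅
A ∩ B = ∅, so A and B are disjoint.

Yes, A and B are disjoint


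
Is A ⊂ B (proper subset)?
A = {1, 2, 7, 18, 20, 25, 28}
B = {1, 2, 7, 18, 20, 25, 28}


A ⊂ B requires: A ⊆ B AND A ≠ B.
A ⊆ B? Yes
A = B? Yes
A = B, so A is not a PROPER subset.

No, A is not a proper subset of B


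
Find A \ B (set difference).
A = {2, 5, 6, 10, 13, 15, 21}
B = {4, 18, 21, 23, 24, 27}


A \ B = elements in A but not in B
A = {2, 5, 6, 10, 13, 15, 21}
B = {4, 18, 21, 23, 24, 27}
Remove from A any elements in B
A \ B = {2, 5, 6, 10, 13, 15}

A \ B = {2, 5, 6, 10, 13, 15}


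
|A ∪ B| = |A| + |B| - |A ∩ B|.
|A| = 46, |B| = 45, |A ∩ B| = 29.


|A ∪ B| = |A| + |B| - |A ∩ B|
= 46 + 45 - 29
= 62

|A ∪ B| = 62


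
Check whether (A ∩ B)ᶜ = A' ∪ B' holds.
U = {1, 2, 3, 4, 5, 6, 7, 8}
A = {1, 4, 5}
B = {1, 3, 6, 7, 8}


LHS: A ∩ B = {1}
(A ∩ B)' = U \ (A ∩ B) = {2, 3, 4, 5, 6, 7, 8}
A' = {2, 3, 6, 7, 8}, B' = {2, 4, 5}
Claimed RHS: A' ∪ B' = {2, 3, 4, 5, 6, 7, 8}
Identity is VALID: LHS = RHS = {2, 3, 4, 5, 6, 7, 8} ✓

Identity is valid. (A ∩ B)' = A' ∪ B' = {2, 3, 4, 5, 6, 7, 8}


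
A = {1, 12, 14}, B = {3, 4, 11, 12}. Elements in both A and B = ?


A = {1, 12, 14}
B = {3, 4, 11, 12}
Region: in both A and B
Elements: {12}

Elements in both A and B: {12}


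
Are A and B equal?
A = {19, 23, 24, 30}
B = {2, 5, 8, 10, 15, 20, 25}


Two sets are equal iff they have exactly the same elements.
A = {19, 23, 24, 30}
B = {2, 5, 8, 10, 15, 20, 25}
Differences: {2, 5, 8, 10, 15, 19, 20, 23, 24, 25, 30}
A ≠ B

No, A ≠ B


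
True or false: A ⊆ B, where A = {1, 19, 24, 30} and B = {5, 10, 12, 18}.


A ⊆ B means every element of A is in B.
Elements in A not in B: {1, 19, 24, 30}
So A ⊄ B.

No, A ⊄ B


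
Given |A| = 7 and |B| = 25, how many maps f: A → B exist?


Each of |A| = 7 inputs maps to any of |B| = 25 outputs.
# functions = |B|^|A| = 25^7
= 6103515625

Number of functions = 6103515625


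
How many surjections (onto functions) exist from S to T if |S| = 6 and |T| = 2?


n = |S| = 6, k = |T| = 2. Surjections via inclusion-exclusion:
S(n,k) = Σ(-1)^i × C(k,i) × (k-i)^n, i=0 to k
i=0: (-1)^0×C(2,0)×2^6 = 64
i=1: (-1)^1×C(2,1)×1^6 = -2
i=2: (-1)^2×C(2,2)×0^6 = 0
Total = 62

Number of surjections = 62


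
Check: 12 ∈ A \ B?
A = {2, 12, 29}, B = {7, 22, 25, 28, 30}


A = {2, 12, 29}, B = {7, 22, 25, 28, 30}
A \ B = elements in A but not in B
A \ B = {2, 12, 29}
Checking if 12 ∈ A \ B
12 is in A \ B → True

12 ∈ A \ B


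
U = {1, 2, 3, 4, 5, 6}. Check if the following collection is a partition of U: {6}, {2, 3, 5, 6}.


A partition requires: (1) non-empty parts, (2) pairwise disjoint, (3) union = U
Parts: {6}, {2, 3, 5, 6}
Union of parts: {2, 3, 5, 6}
U = {1, 2, 3, 4, 5, 6}
All non-empty? True
Pairwise disjoint? False
Covers U? False

No, not a valid partition


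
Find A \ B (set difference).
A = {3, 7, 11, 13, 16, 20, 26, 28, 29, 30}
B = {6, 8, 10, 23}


A \ B = elements in A but not in B
A = {3, 7, 11, 13, 16, 20, 26, 28, 29, 30}
B = {6, 8, 10, 23}
Remove from A any elements in B
A \ B = {3, 7, 11, 13, 16, 20, 26, 28, 29, 30}

A \ B = {3, 7, 11, 13, 16, 20, 26, 28, 29, 30}


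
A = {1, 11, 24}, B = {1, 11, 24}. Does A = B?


Two sets are equal iff they have exactly the same elements.
A = {1, 11, 24}
B = {1, 11, 24}
Same elements → A = B

Yes, A = B


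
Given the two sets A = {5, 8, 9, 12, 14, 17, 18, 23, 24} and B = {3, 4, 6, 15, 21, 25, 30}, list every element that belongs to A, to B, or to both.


A ∪ B = all elements in A or B (or both)
A = {5, 8, 9, 12, 14, 17, 18, 23, 24}
B = {3, 4, 6, 15, 21, 25, 30}
A ∪ B = {3, 4, 5, 6, 8, 9, 12, 14, 15, 17, 18, 21, 23, 24, 25, 30}

A ∪ B = {3, 4, 5, 6, 8, 9, 12, 14, 15, 17, 18, 21, 23, 24, 25, 30}


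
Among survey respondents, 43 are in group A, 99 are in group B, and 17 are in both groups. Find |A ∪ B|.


|A ∪ B| = |A| + |B| - |A ∩ B|
= 43 + 99 - 17
= 125

|A ∪ B| = 125


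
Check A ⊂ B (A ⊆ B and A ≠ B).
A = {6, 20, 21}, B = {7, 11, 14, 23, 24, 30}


A ⊂ B requires: A ⊆ B AND A ≠ B.
A ⊆ B? No
A ⊄ B, so A is not a proper subset.

No, A is not a proper subset of B


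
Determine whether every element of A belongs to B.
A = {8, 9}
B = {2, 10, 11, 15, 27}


A ⊆ B means every element of A is in B.
Elements in A not in B: {8, 9}
So A ⊄ B.

No, A ⊄ B


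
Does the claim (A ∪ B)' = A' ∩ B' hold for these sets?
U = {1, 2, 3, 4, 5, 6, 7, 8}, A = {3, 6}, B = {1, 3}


LHS: A ∪ B = {1, 3, 6}
(A ∪ B)' = U \ (A ∪ B) = {2, 4, 5, 7, 8}
A' = {1, 2, 4, 5, 7, 8}, B' = {2, 4, 5, 6, 7, 8}
Claimed RHS: A' ∩ B' = {2, 4, 5, 7, 8}
Identity is VALID: LHS = RHS = {2, 4, 5, 7, 8} ✓

Identity is valid. (A ∪ B)' = A' ∩ B' = {2, 4, 5, 7, 8}


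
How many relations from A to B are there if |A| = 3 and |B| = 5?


A relation from A to B is any subset of A × B.
|A × B| = 3 × 5 = 15
# relations = 2^|A × B| = 2^15 = 32768

Number of relations = 32768


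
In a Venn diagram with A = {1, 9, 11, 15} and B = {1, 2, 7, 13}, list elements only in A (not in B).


A = {1, 9, 11, 15}
B = {1, 2, 7, 13}
Region: only in A (not in B)
Elements: {9, 11, 15}

Elements only in A (not in B): {9, 11, 15}


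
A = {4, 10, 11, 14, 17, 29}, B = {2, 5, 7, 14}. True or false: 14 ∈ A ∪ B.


A = {4, 10, 11, 14, 17, 29}, B = {2, 5, 7, 14}
A ∪ B = all elements in A or B
A ∪ B = {2, 4, 5, 7, 10, 11, 14, 17, 29}
Checking if 14 ∈ A ∪ B
14 is in A ∪ B → True

14 ∈ A ∪ B


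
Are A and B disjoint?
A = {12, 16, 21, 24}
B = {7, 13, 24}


Disjoint means A ∩ B = ∅.
A ∩ B = {24}
A ∩ B ≠ ∅, so A and B are NOT disjoint.

No, A and B are not disjoint (A ∩ B = {24})


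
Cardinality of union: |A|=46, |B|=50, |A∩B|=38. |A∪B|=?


|A ∪ B| = |A| + |B| - |A ∩ B|
= 46 + 50 - 38
= 58

|A ∪ B| = 58


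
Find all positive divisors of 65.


Checking each candidate:
Condition: positive divisors of 65
Result = {1, 5, 13, 65}

{1, 5, 13, 65}


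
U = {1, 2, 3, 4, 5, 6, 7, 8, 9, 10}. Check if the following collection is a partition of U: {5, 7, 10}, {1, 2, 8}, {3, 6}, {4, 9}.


A partition requires: (1) non-empty parts, (2) pairwise disjoint, (3) union = U
Parts: {5, 7, 10}, {1, 2, 8}, {3, 6}, {4, 9}
Union of parts: {1, 2, 3, 4, 5, 6, 7, 8, 9, 10}
U = {1, 2, 3, 4, 5, 6, 7, 8, 9, 10}
All non-empty? True
Pairwise disjoint? True
Covers U? True

Yes, valid partition


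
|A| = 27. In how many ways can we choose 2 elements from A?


C(n,k) = n! / (k!(n-k)!)
C(27,2) = 27! / (2!25!)
= 351

C(27,2) = 351


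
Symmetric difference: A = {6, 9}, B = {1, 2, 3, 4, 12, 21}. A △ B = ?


A △ B = (A \ B) ∪ (B \ A) = elements in exactly one of A or B
A \ B = {6, 9}
B \ A = {1, 2, 3, 4, 12, 21}
A △ B = {1, 2, 3, 4, 6, 9, 12, 21}

A △ B = {1, 2, 3, 4, 6, 9, 12, 21}


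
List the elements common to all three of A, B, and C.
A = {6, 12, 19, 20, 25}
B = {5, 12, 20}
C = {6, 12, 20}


A ∩ B = {12, 20}
(A ∩ B) ∩ C = {12, 20}

A ∩ B ∩ C = {12, 20}


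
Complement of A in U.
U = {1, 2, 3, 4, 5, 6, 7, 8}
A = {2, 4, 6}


Aᶜ = U \ A = elements in U but not in A
U = {1, 2, 3, 4, 5, 6, 7, 8}
A = {2, 4, 6}
Aᶜ = {1, 3, 5, 7, 8}

Aᶜ = {1, 3, 5, 7, 8}


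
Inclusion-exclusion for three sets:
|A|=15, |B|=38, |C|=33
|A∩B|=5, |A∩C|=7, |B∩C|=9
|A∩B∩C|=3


|A∪B∪C| = |A|+|B|+|C| - |A∩B|-|A∩C|-|B∩C| + |A∩B∩C|
= 15+38+33 - 5-7-9 + 3
= 86 - 21 + 3
= 68

|A ∪ B ∪ C| = 68


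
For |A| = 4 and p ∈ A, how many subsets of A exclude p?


Subsets of A avoiding p are subsets of A \ {p}, which has 3 elements.
Count = 2^(n-1) = 2^3
= 8

Number of subsets avoiding p = 8


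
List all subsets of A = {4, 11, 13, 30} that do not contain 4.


A subset of A that omits 4 is a subset of A \ {4}, so there are 2^(n-1) = 2^3 = 8 of them.
Subsets excluding 4: ∅, {11}, {13}, {30}, {11, 13}, {11, 30}, {13, 30}, {11, 13, 30}

Subsets excluding 4 (8 total): ∅, {11}, {13}, {30}, {11, 13}, {11, 30}, {13, 30}, {11, 13, 30}


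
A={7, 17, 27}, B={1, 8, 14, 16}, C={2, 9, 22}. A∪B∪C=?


A ∪ B = {1, 7, 8, 14, 16, 17, 27}
(A ∪ B) ∪ C = {1, 2, 7, 8, 9, 14, 16, 17, 22, 27}

A ∪ B ∪ C = {1, 2, 7, 8, 9, 14, 16, 17, 22, 27}


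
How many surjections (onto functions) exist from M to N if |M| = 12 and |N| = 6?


n = |M| = 12, k = |N| = 6. Surjections via inclusion-exclusion:
S(n,k) = Σ(-1)^i × C(k,i) × (k-i)^n, i=0 to k
i=0: (-1)^0×C(6,0)×6^12 = 2176782336
i=1: (-1)^1×C(6,1)×5^12 = -1464843750
i=2: (-1)^2×C(6,2)×4^12 = 251658240
i=3: (-1)^3×C(6,3)×3^12 = -10628820
i=4: (-1)^4×C(6,4)×2^12 = 61440
i=5: (-1)^5×C(6,5)×1^12 = -6
i=6: (-1)^6×C(6,6)×0^12 = 0
Total = 953029440

Number of surjections = 953029440


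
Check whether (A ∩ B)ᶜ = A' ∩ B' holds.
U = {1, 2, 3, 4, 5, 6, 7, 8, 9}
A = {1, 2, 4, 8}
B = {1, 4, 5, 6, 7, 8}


LHS: A ∩ B = {1, 4, 8}
(A ∩ B)' = U \ (A ∩ B) = {2, 3, 5, 6, 7, 9}
A' = {3, 5, 6, 7, 9}, B' = {2, 3, 9}
Claimed RHS: A' ∩ B' = {3, 9}
Identity is INVALID: LHS = {2, 3, 5, 6, 7, 9} but the RHS claimed here equals {3, 9}. The correct form is (A ∩ B)' = A' ∪ B'.

Identity is invalid: (A ∩ B)' = {2, 3, 5, 6, 7, 9} but A' ∩ B' = {3, 9}. The correct De Morgan law is (A ∩ B)' = A' ∪ B'.
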